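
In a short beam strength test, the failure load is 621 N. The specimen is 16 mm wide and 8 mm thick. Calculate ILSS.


ILSS = 3F/(4bh) = 3*621/(4*16*8) = 3.64 MPa

3.64 MPa


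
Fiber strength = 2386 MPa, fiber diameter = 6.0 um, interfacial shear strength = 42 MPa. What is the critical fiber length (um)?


Lc = sigma_f * d / (2 * tau_i) = 2386 * 6.0 / (2 * 42) = 170.4 um

170.4 um


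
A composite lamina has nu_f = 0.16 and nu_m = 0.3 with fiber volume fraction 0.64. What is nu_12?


nu_12 = nu_f*Vf + nu_m*(1-Vf) = 0.16*0.64 + 0.3*0.36 = 0.2104

0.2104


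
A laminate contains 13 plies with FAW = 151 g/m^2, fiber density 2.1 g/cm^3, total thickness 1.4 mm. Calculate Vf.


Vf = n * FAW / (rho_f * h * 1000) = 13 * 151 / (2.1 * 1.4 * 1000) = 0.6677

0.6677


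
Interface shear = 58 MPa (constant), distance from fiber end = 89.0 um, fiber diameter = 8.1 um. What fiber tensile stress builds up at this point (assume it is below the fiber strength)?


Force balance: sigma_f * (pi*d^2/4) = tau * (pi*d) * x  ->  sigma_f = 4 * tau * x / d
sigma_f = 4 * 58 * 89.0 / 8.1 = 2549.1 MPa

2549.1 MPa


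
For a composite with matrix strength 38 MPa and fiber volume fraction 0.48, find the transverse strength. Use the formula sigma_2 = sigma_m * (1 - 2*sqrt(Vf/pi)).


factor = 1 - 2*sqrt(0.48/pi) = 0.2182
sigma_2 = 38 * 0.2182 = 8.29 MPa

8.29 MPa


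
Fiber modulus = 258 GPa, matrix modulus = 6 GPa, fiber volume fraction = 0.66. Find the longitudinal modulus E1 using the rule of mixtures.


E1 = Ef*Vf + Em*(1-Vf) = 258*0.66 + 6*0.34 = 172.32 GPa

172.32 GPa


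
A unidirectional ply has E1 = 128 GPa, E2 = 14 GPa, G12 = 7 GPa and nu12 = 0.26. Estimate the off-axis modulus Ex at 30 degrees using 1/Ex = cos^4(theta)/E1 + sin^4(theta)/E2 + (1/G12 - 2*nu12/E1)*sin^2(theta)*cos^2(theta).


cos^4(30) = 0.5625, sin^4(30) = 0.0625, sin^2(30)*cos^2(30) = 0.1875
1/G12 - 2*nu12/E1 = 1/7 - 2*0.26/128 = 0.138795 GPa^-1
1/Ex = 0.5625/128 + 0.0625/14 + 0.138795*0.1875 = 0.0348828 GPa^-1
Ex = 28.67 GPa

28.67 GPa


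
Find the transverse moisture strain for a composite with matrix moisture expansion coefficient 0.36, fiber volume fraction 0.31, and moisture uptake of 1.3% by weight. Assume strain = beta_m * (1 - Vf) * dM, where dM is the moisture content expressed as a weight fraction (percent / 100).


dM = 1.3/100 = 0.013
strain = beta_m * (1-Vf) * dM = 0.36 * 0.69 * 0.013 = 0.0032292

0.0032292


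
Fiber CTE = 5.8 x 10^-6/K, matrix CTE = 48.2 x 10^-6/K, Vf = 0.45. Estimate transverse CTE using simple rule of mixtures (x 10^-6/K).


alpha_2 = alpha_f*Vf + alpha_m*(1-Vf) = 5.8*0.45 + 48.2*0.55 = 29.1 x 10^-6/K

29.1 x 10^-6/K


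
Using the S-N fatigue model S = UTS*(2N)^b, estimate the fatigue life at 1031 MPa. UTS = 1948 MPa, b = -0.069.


N = 0.5 * (S/UTS)^(1/b) = 0.5 * (1031/1948)^(1/-0.069) = 5055.4146 cycles

5055.4146 cycles


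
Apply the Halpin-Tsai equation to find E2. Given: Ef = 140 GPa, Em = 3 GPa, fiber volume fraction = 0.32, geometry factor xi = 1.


eta = (Ef/Em - 1)/(Ef/Em + xi) = (46.6667 - 1)/(46.6667 + 1) = 0.958
E2 = Em*(1+xi*eta*Vf)/(1-eta*Vf) = 5.65 GPa

5.65 GPa


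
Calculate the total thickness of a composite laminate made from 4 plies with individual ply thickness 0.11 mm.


h = n * t_ply = 4 * 0.11 = 0.44 mm

0.44 mm


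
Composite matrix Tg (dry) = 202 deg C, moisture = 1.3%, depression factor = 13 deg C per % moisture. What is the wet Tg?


Tg_wet = Tg_dry - k*moisture = 202 - 13*1.3 = 185.1 deg C

185.1 deg C


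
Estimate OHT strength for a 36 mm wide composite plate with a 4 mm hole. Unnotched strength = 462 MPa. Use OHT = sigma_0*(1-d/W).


OHT = sigma_0*(1-d/W) = 462*(1-4/36) = 410.7 MPa

410.7 MPa


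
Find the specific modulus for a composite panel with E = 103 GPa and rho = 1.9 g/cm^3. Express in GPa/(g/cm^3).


Specific stiffness = E/rho = 103/1.9 = 54.2 GPa/(g/cm^3)

54.2 GPa/(g/cm^3)


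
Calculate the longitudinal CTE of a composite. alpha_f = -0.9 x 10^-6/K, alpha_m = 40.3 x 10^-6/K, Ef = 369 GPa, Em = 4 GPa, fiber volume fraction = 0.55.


E1 = Ef*Vf + Em*(1-Vf) = 204.75
alpha_1 = (alpha_f*Ef*Vf + alpha_m*Em*(1-Vf))/E1 = -0.54 x 10^-6/K

-0.54 x 10^-6/K


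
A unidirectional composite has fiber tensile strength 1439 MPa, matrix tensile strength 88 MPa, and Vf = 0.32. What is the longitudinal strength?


sigma_1 = sigma_f*Vf + sigma_m*(1-Vf) = 1439*0.32 + 88*0.68 = 520.3 MPa

520.3 MPa


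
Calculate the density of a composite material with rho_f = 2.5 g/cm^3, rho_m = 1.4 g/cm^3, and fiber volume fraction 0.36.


rho_c = rho_f*Vf + rho_m*(1-Vf) = 2.5*0.36 + 1.4*0.64 = 1.796 g/cm^3

1.796 g/cm^3


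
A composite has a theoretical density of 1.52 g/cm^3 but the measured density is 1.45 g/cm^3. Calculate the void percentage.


Void% = (rho_theo - rho_actual)/rho_theo * 100 = (1.52 - 1.45)/1.52 * 100 = 4.61%

4.61%


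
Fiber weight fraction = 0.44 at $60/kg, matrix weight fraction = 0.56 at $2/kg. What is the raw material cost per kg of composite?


Cost = cost_f*Wf + cost_m*Wm = 60*0.44 + 2*0.56 = $27.52/kg

$27.52/kg


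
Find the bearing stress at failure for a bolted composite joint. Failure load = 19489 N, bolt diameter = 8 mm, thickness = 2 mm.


sigma_br = F/(d*h) = 19489/(8*2) = 1218.1 MPa

1218.1 MPa


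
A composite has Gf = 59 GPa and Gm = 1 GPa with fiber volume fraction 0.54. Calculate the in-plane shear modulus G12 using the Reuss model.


1/G12 = Vf/Gf + (1-Vf)/Gm = 0.54/59 + 0.46/1
G12 = 2.13 GPa

2.13 GPa


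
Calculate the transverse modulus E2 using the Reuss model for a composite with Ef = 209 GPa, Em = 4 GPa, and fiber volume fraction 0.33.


1/E2 = Vf/Ef + (1-Vf)/Em = 0.33/209 + 0.67/4
E2 = 5.91 GPa

5.91 GPa


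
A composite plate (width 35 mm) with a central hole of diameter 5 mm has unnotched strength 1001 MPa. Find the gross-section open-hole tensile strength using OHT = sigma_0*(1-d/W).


OHT = sigma_0*(1-d/W) = 1001*(1-5/35) = 858.0 MPa

858.0 MPa


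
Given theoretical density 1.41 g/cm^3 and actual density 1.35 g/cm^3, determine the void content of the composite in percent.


Void% = (rho_theo - rho_actual)/rho_theo * 100 = (1.41 - 1.35)/1.41 * 100 = 4.26%

4.26%


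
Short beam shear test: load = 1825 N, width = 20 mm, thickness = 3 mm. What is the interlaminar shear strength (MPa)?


ILSS = 3F/(4bh) = 3*1825/(4*20*3) = 22.81 MPa

22.81 MPa


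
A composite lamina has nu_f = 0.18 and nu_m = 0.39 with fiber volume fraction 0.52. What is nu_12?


nu_12 = nu_f*Vf + nu_m*(1-Vf) = 0.18*0.52 + 0.39*0.48 = 0.2808

0.2808


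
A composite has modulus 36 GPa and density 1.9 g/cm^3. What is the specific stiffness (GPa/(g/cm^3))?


Specific stiffness = E/rho = 36/1.9 = 18.9 GPa/(g/cm^3)

18.9 GPa/(g/cm^3)


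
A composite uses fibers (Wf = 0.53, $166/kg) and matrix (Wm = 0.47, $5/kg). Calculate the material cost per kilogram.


Cost = cost_f*Wf + cost_m*Wm = 166*0.53 + 5*0.47 = $90.33/kg

$90.33/kg


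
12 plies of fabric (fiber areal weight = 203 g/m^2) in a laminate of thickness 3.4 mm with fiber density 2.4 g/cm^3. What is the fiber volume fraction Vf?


Vf = n * FAW / (rho_f * h * 1000) = 12 * 203 / (2.4 * 3.4 * 1000) = 0.2985

0.2985


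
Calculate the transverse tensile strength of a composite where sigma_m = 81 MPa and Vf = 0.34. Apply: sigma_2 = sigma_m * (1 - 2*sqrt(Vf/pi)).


factor = 1 - 2*sqrt(0.34/pi) = 0.342
sigma_2 = 81 * 0.342 = 27.71 MPa

27.71 MPa


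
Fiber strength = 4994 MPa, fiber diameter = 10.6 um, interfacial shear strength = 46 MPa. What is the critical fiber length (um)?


Lc = sigma_f * d / (2 * tau_i) = 4994 * 10.6 / (2 * 46) = 575.4 um

575.4 um


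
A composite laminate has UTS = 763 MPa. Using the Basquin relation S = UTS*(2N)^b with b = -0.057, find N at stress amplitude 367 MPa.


N = 0.5 * (S/UTS)^(1/b) = 0.5 * (367/763)^(1/-0.057) = 188553.4379 cycles

188553.4379 cycles


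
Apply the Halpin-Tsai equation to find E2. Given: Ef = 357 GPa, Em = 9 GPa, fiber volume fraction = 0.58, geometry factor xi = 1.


eta = (Ef/Em - 1)/(Ef/Em + xi) = (39.6667 - 1)/(39.6667 + 1) = 0.9508
E2 = Em*(1+xi*eta*Vf)/(1-eta*Vf) = 31.13 GPa

31.13 GPa


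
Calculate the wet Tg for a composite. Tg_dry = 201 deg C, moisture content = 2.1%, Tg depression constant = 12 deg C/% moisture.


Tg_wet = Tg_dry - k*moisture = 201 - 12*2.1 = 175.8 deg C

175.8 deg C


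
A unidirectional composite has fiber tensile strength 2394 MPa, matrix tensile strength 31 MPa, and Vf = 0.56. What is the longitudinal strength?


sigma_1 = sigma_f*Vf + sigma_m*(1-Vf) = 2394*0.56 + 31*0.44 = 1354.3 MPa

1354.3 MPa


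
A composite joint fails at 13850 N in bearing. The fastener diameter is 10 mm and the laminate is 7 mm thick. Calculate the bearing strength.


sigma_br = F/(d*h) = 13850/(10*7) = 197.9 MPa

197.9 MPa


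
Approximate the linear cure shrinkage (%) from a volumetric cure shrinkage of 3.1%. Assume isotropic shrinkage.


Linear shrinkage ≈ vol_shrink/3 = 3.1/3 = 1.033%

1.033%


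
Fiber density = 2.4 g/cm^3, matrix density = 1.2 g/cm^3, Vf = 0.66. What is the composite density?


rho_c = rho_f*Vf + rho_m*(1-Vf) = 2.4*0.66 + 1.2*0.34 = 1.992 g/cm^3

1.992 g/cm^3


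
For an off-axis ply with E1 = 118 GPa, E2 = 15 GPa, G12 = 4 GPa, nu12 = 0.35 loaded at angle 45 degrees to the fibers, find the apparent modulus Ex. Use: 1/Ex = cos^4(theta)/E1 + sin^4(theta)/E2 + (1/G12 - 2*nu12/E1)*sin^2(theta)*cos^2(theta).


cos^4(45) = 0.25, sin^4(45) = 0.25, sin^2(45)*cos^2(45) = 0.25
1/G12 - 2*nu12/E1 = 1/4 - 2*0.35/118 = 0.244068 GPa^-1
1/Ex = 0.25/118 + 0.25/15 + 0.244068*0.25 = 0.0798023 GPa^-1
Ex = 12.53 GPa

12.53 GPa


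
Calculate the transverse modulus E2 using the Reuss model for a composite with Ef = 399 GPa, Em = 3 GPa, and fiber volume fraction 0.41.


1/E2 = Vf/Ef + (1-Vf)/Em = 0.41/399 + 0.59/3
E2 = 5.06 GPa

5.06 GPa


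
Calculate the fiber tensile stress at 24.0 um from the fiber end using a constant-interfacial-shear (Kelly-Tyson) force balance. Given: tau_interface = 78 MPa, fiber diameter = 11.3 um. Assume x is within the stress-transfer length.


Force balance: sigma_f * (pi*d^2/4) = tau * (pi*d) * x  ->  sigma_f = 4 * tau * x / d
sigma_f = 4 * 78 * 24.0 / 11.3 = 662.7 MPa

662.7 MPa


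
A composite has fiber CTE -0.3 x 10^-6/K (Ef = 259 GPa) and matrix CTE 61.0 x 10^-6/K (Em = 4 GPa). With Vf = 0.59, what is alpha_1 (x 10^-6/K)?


E1 = Ef*Vf + Em*(1-Vf) = 154.45
alpha_1 = (alpha_f*Ef*Vf + alpha_m*Em*(1-Vf))/E1 = 0.35 x 10^-6/K

0.35 x 10^-6/K


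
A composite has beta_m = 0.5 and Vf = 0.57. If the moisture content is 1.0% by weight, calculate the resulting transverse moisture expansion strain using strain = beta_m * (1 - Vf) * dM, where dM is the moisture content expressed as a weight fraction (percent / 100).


dM = 1.0/100 = 0.01
strain = beta_m * (1-Vf) * dM = 0.5 * 0.43 * 0.01 = 0.00215

0.00215


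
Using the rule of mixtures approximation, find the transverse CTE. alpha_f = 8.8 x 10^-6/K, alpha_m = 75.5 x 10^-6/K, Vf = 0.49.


alpha_2 = alpha_f*Vf + alpha_m*(1-Vf) = 8.8*0.49 + 75.5*0.51 = 42.8 x 10^-6/K

42.8 x 10^-6/K


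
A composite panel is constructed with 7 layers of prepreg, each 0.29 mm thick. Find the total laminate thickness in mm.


h = n * t_ply = 7 * 0.29 = 2.03 mm

2.03 mm


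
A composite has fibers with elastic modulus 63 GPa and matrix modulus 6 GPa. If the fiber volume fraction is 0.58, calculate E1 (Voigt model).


E1 = Ef*Vf + Em*(1-Vf) = 63*0.58 + 6*0.42 = 39.06 GPa

39.06 GPa


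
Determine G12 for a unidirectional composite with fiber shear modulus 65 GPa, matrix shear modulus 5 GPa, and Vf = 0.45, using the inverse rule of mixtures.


1/G12 = Vf/Gf + (1-Vf)/Gm = 0.45/65 + 0.55/5
G12 = 8.55 GPa

8.55 GPa


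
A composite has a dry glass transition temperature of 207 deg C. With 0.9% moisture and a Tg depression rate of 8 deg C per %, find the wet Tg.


Tg_wet = Tg_dry - k*moisture = 207 - 8*0.9 = 199.8 deg C

199.8 deg C


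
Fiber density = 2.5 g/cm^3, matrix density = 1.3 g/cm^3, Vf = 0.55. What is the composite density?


rho_c = rho_f*Vf + rho_m*(1-Vf) = 2.5*0.55 + 1.3*0.45 = 1.96 g/cm^3

1.96 g/cm^3


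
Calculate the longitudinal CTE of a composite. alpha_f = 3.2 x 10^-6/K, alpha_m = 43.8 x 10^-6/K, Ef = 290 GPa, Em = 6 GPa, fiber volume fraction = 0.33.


E1 = Ef*Vf + Em*(1-Vf) = 99.72
alpha_1 = (alpha_f*Ef*Vf + alpha_m*Em*(1-Vf))/E1 = 4.84 x 10^-6/K

4.84 x 10^-6/K


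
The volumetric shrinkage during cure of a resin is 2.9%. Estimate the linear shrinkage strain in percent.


Linear shrinkage ≈ vol_shrink/3 = 2.9/3 = 0.967%

0.967%


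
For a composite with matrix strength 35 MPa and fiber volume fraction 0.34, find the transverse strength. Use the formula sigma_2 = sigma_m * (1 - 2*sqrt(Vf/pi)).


factor = 1 - 2*sqrt(0.34/pi) = 0.342
sigma_2 = 35 * 0.342 = 11.97 MPa

11.97 MPa


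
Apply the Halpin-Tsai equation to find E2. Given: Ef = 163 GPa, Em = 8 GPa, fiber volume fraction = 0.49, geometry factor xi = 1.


eta = (Ef/Em - 1)/(Ef/Em + xi) = (20.375 - 1)/(20.375 + 1) = 0.9064
E2 = Em*(1+xi*eta*Vf)/(1-eta*Vf) = 20.78 GPa

20.78 GPa


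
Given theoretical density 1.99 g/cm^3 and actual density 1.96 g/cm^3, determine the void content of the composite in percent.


Void% = (rho_theo - rho_actual)/rho_theo * 100 = (1.99 - 1.96)/1.99 * 100 = 1.51%

1.51%


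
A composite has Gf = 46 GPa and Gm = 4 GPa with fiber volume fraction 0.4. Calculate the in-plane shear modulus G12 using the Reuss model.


1/G12 = Vf/Gf + (1-Vf)/Gm = 0.4/46 + 0.6/4
G12 = 6.3 GPa

6.3 GPa


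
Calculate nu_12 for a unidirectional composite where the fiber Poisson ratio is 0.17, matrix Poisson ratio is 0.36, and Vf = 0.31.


nu_12 = nu_f*Vf + nu_m*(1-Vf) = 0.17*0.31 + 0.36*0.69 = 0.3011

0.3011


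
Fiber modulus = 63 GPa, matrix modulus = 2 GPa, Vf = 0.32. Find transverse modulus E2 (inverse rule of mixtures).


1/E2 = Vf/Ef + (1-Vf)/Em = 0.32/63 + 0.68/2
E2 = 2.9 GPa

2.9 GPa


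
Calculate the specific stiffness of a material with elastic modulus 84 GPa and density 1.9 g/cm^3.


Specific stiffness = E/rho = 84/1.9 = 44.2 GPa/(g/cm^3)

44.2 GPa/(g/cm^3)


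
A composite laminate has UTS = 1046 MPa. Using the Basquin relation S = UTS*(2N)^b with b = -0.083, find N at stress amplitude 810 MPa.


N = 0.5 * (S/UTS)^(1/b) = 0.5 * (810/1046)^(1/-0.083) = 10.8863 cycles

10.8863 cycles


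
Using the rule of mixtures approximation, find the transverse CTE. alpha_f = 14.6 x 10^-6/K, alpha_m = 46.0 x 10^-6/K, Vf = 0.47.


alpha_2 = alpha_f*Vf + alpha_m*(1-Vf) = 14.6*0.47 + 46.0*0.53 = 31.2 x 10^-6/K

31.2 x 10^-6/K


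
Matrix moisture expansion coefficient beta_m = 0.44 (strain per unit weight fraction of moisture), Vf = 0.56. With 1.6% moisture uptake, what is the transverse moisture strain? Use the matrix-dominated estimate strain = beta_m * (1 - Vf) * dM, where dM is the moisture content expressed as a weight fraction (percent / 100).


dM = 1.6/100 = 0.016
strain = beta_m * (1-Vf) * dM = 0.44 * 0.44 * 0.016 = 0.0030976

0.0030976


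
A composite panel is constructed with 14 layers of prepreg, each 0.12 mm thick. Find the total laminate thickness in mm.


h = n * t_ply = 14 * 0.12 = 1.68 mm

1.68 mm


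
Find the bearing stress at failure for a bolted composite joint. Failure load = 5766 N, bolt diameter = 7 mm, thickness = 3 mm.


sigma_br = F/(d*h) = 5766/(7*3) = 274.6 MPa

274.6 MPa


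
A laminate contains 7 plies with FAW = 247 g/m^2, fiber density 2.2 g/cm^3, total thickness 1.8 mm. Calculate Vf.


Vf = n * FAW / (rho_f * h * 1000) = 7 * 247 / (2.2 * 1.8 * 1000) = 0.4366

0.4366


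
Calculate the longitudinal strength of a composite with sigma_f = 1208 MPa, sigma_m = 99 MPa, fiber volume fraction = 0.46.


sigma_1 = sigma_f*Vf + sigma_m*(1-Vf) = 1208*0.46 + 99*0.54 = 609.1 MPa

609.1 MPa


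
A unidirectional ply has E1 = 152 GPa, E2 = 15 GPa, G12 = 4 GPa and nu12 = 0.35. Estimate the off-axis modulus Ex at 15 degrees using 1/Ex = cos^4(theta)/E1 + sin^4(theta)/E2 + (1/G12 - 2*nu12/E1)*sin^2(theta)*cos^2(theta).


cos^4(15) = 0.870513, sin^4(15) = 0.004487, sin^2(15)*cos^2(15) = 0.0625
1/G12 - 2*nu12/E1 = 1/4 - 2*0.35/152 = 0.245395 GPa^-1
1/Ex = 0.870513/152 + 0.004487/15 + 0.245395*0.0625 = 0.0213634 GPa^-1
Ex = 46.81 GPa

46.81 GPa


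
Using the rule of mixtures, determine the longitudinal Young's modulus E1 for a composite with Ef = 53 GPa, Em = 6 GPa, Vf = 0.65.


E1 = Ef*Vf + Em*(1-Vf) = 53*0.65 + 6*0.35 = 36.55 GPa

36.55 GPa


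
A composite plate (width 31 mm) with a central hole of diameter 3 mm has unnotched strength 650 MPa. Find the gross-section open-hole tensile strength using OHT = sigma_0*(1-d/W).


OHT = sigma_0*(1-d/W) = 650*(1-3/31) = 587.1 MPa

587.1 MPa


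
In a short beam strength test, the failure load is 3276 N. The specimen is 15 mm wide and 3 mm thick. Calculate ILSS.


ILSS = 3F/(4bh) = 3*3276/(4*15*3) = 54.6 MPa

54.6 MPa


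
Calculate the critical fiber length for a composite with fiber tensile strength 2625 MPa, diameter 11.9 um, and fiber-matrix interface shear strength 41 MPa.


Lc = sigma_f * d / (2 * tau_i) = 2625 * 11.9 / (2 * 41) = 380.9 um

380.9 um


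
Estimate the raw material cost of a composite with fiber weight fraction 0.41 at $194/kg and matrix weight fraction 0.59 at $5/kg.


Cost = cost_f*Wf + cost_m*Wm = 194*0.41 + 5*0.59 = $82.49/kg

$82.49/kg


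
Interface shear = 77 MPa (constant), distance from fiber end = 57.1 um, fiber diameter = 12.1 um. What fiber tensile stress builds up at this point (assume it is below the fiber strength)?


Force balance: sigma_f * (pi*d^2/4) = tau * (pi*d) * x  ->  sigma_f = 4 * tau * x / d
sigma_f = 4 * 77 * 57.1 / 12.1 = 1453.5 MPa

1453.5 MPa


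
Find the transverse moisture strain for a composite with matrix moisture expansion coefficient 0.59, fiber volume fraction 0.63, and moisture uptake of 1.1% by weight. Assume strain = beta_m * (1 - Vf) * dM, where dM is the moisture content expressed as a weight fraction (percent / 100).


dM = 1.1/100 = 0.011
strain = beta_m * (1-Vf) * dM = 0.59 * 0.37 * 0.011 = 0.0024013

0.0024013


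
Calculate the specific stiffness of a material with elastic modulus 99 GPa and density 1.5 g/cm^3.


Specific stiffness = E/rho = 99/1.5 = 66.0 GPa/(g/cm^3)

66.0 GPa/(g/cm^3)


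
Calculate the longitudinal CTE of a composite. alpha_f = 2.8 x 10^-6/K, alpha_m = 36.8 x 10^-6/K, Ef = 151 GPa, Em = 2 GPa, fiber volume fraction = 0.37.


E1 = Ef*Vf + Em*(1-Vf) = 57.13
alpha_1 = (alpha_f*Ef*Vf + alpha_m*Em*(1-Vf))/E1 = 3.55 x 10^-6/K

3.55 x 10^-6/K


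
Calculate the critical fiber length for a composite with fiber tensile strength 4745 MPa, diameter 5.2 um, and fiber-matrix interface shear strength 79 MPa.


Lc = sigma_f * d / (2 * tau_i) = 4745 * 5.2 / (2 * 79) = 156.2 um

156.2 um


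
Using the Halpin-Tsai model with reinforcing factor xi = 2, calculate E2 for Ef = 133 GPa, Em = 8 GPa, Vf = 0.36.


eta = (Ef/Em - 1)/(Ef/Em + xi) = (16.625 - 1)/(16.625 + 2) = 0.8389
E2 = Em*(1+xi*eta*Vf)/(1-eta*Vf) = 18.38 GPa

18.38 GPa


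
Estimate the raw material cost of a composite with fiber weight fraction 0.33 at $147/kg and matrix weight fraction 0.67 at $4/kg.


Cost = cost_f*Wf + cost_m*Wm = 147*0.33 + 4*0.67 = $51.19/kg

$51.19/kg


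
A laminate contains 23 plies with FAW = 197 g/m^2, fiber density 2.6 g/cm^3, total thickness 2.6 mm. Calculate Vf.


Vf = n * FAW / (rho_f * h * 1000) = 23 * 197 / (2.6 * 2.6 * 1000) = 0.6703

0.6703


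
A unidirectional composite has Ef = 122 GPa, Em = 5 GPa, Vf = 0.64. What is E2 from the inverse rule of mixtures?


1/E2 = Vf/Ef + (1-Vf)/Em = 0.64/122 + 0.36/5
E2 = 12.95 GPa

12.95 GPa


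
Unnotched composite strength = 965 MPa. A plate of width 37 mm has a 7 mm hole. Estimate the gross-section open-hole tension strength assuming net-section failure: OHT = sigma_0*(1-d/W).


OHT = sigma_0*(1-d/W) = 965*(1-7/37) = 782.4 MPa

782.4 MPa


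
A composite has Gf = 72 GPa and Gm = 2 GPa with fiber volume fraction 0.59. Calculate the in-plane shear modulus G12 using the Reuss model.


1/G12 = Vf/Gf + (1-Vf)/Gm = 0.59/72 + 0.41/2
G12 = 4.69 GPa

4.69 GPa


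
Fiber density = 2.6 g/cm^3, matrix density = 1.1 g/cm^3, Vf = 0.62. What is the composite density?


rho_c = rho_f*Vf + rho_m*(1-Vf) = 2.6*0.62 + 1.1*0.38 = 2.03 g/cm^3

2.03 g/cm^3


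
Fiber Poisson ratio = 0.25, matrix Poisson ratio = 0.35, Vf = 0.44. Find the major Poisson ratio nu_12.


nu_12 = nu_f*Vf + nu_m*(1-Vf) = 0.25*0.44 + 0.35*0.56 = 0.306

0.306


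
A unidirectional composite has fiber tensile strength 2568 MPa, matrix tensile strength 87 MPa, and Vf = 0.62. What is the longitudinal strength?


sigma_1 = sigma_f*Vf + sigma_m*(1-Vf) = 2568*0.62 + 87*0.38 = 1625.2 MPa

1625.2 MPa


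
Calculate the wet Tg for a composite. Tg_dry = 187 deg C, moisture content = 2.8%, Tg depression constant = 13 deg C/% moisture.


Tg_wet = Tg_dry - k*moisture = 187 - 13*2.8 = 150.6 deg C

150.6 deg C


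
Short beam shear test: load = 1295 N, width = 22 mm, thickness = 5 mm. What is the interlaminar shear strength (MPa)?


ILSS = 3F/(4bh) = 3*1295/(4*22*5) = 8.83 MPa

8.83 MPa


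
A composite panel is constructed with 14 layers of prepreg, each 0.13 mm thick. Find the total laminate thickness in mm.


h = n * t_ply = 14 * 0.13 = 1.82 mm

1.82 mm


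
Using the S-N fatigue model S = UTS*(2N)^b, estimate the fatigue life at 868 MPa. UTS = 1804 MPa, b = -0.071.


N = 0.5 * (S/UTS)^(1/b) = 0.5 * (868/1804)^(1/-0.071) = 14922.9480 cycles

14922.9480 cycles


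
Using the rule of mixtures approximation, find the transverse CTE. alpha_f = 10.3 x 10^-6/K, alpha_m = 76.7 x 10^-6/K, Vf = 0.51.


alpha_2 = alpha_f*Vf + alpha_m*(1-Vf) = 10.3*0.51 + 76.7*0.49 = 42.8 x 10^-6/K

42.8 x 10^-6/K


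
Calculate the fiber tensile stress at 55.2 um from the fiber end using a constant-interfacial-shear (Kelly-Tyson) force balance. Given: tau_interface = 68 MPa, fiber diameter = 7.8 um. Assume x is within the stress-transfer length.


Force balance: sigma_f * (pi*d^2/4) = tau * (pi*d) * x  ->  sigma_f = 4 * tau * x / d
sigma_f = 4 * 68 * 55.2 / 7.8 = 1924.9 MPa

1924.9 MPa


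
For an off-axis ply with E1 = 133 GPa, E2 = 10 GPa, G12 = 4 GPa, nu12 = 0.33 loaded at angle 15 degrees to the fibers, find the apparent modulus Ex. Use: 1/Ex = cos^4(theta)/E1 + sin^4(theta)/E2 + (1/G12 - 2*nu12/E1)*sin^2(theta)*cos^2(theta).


cos^4(15) = 0.870513, sin^4(15) = 0.004487, sin^2(15)*cos^2(15) = 0.0625
1/G12 - 2*nu12/E1 = 1/4 - 2*0.33/133 = 0.245038 GPa^-1
1/Ex = 0.870513/133 + 0.004487/10 + 0.245038*0.0625 = 0.0223088 GPa^-1
Ex = 44.83 GPa

44.83 GPa


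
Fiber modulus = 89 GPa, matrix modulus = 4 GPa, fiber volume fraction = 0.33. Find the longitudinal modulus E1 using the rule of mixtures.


E1 = Ef*Vf + Em*(1-Vf) = 89*0.33 + 4*0.67 = 32.05 GPa

32.05 GPa


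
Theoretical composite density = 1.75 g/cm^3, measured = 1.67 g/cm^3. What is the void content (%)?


Void% = (rho_theo - rho_actual)/rho_theo * 100 = (1.75 - 1.67)/1.75 * 100 = 4.57%

4.57%


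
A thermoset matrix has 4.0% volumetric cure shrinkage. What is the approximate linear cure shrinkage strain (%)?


Linear shrinkage ≈ vol_shrink/3 = 4.0/3 = 1.333%

1.333%


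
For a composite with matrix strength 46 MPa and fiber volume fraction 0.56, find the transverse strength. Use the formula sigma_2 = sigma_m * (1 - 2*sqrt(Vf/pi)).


factor = 1 - 2*sqrt(0.56/pi) = 0.1556
sigma_2 = 46 * 0.1556 = 7.16 MPa

7.16 MPa


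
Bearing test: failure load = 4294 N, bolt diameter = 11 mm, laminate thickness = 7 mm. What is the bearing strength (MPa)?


sigma_br = F/(d*h) = 4294/(11*7) = 55.8 MPa

55.8 MPa


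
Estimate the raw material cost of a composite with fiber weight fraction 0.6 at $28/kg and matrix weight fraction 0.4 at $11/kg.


Cost = cost_f*Wf + cost_m*Wm = 28*0.6 + 11*0.4 = $21.2/kg

$21.2/kg


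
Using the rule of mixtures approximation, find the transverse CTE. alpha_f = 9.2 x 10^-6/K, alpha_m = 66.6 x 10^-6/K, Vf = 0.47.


alpha_2 = alpha_f*Vf + alpha_m*(1-Vf) = 9.2*0.47 + 66.6*0.53 = 39.6 x 10^-6/K

39.6 x 10^-6/K


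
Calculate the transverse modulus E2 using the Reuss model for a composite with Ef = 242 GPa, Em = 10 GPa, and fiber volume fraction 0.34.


1/E2 = Vf/Ef + (1-Vf)/Em = 0.34/242 + 0.66/10
E2 = 14.84 GPa

14.84 GPa


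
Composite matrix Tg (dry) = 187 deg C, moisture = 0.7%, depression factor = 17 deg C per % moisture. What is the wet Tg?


Tg_wet = Tg_dry - k*moisture = 187 - 17*0.7 = 175.1 deg C

175.1 deg C


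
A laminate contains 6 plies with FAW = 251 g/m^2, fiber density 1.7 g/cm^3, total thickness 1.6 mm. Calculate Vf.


Vf = n * FAW / (rho_f * h * 1000) = 6 * 251 / (1.7 * 1.6 * 1000) = 0.5537

0.5537


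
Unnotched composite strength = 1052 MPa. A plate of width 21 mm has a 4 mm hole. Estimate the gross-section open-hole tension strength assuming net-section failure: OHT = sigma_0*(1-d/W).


OHT = sigma_0*(1-d/W) = 1052*(1-4/21) = 851.6 MPa

851.6 MPa


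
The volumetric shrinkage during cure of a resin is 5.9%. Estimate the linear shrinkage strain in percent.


Linear shrinkage ≈ vol_shrink/3 = 5.9/3 = 1.967%

1.967%


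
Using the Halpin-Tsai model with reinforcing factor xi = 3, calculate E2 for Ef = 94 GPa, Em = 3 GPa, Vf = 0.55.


eta = (Ef/Em - 1)/(Ef/Em + xi) = (31.3333 - 1)/(31.3333 + 3) = 0.8835
E2 = Em*(1+xi*eta*Vf)/(1-eta*Vf) = 14.34 GPa

14.34 GPa


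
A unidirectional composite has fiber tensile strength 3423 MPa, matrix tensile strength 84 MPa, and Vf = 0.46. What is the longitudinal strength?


sigma_1 = sigma_f*Vf + sigma_m*(1-Vf) = 3423*0.46 + 84*0.54 = 1619.9 MPa

1619.9 MPa


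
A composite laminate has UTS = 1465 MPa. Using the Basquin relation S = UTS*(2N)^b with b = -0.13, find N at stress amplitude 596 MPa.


N = 0.5 * (S/UTS)^(1/b) = 0.5 * (596/1465)^(1/-0.13) = 505.2647 cycles

505.2647 cycles


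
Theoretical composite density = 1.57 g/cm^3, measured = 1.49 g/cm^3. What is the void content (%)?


Void% = (rho_theo - rho_actual)/rho_theo * 100 = (1.57 - 1.49)/1.57 * 100 = 5.1%

5.1%


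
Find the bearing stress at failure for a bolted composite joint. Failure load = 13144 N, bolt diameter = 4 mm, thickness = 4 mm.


sigma_br = F/(d*h) = 13144/(4*4) = 821.5 MPa

821.5 MPa


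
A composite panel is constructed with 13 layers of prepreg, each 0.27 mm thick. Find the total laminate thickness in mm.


h = n * t_ply = 13 * 0.27 = 3.51 mm

3.51 mm


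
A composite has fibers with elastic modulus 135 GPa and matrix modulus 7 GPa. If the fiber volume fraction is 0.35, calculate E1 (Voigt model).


E1 = Ef*Vf + Em*(1-Vf) = 135*0.35 + 7*0.65 = 51.8 GPa

51.8 GPa


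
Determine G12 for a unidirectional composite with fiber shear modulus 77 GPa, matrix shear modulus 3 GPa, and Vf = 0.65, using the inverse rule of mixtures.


1/G12 = Vf/Gf + (1-Vf)/Gm = 0.65/77 + 0.35/3
G12 = 7.99 GPa

7.99 GPa


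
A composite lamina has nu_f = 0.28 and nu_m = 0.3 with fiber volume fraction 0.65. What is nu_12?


nu_12 = nu_f*Vf + nu_m*(1-Vf) = 0.28*0.65 + 0.3*0.35 = 0.287

0.287


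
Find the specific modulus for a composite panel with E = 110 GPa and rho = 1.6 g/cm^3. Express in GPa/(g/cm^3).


Specific stiffness = E/rho = 110/1.6 = 68.8 GPa/(g/cm^3)

68.8 GPa/(g/cm^3)


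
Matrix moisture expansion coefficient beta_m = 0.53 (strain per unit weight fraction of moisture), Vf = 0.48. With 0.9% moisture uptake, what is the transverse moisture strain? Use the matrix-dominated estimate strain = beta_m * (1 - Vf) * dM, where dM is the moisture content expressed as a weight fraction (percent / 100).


dM = 0.9/100 = 0.009
strain = beta_m * (1-Vf) * dM = 0.53 * 0.52 * 0.009 = 0.0024804

0.0024804


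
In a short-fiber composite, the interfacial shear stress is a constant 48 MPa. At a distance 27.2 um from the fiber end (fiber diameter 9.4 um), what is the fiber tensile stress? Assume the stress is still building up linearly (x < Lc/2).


Force balance: sigma_f * (pi*d^2/4) = tau * (pi*d) * x  ->  sigma_f = 4 * tau * x / d
sigma_f = 4 * 48 * 27.2 / 9.4 = 555.6 MPa

555.6 MPa


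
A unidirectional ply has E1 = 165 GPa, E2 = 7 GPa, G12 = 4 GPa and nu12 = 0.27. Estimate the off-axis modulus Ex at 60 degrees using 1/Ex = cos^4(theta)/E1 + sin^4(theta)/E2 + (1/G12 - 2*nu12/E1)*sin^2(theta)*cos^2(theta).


cos^4(60) = 0.0625, sin^4(60) = 0.5625, sin^2(60)*cos^2(60) = 0.1875
1/G12 - 2*nu12/E1 = 1/4 - 2*0.27/165 = 0.246727 GPa^-1
1/Ex = 0.0625/165 + 0.5625/7 + 0.246727*0.1875 = 0.1269973 GPa^-1
Ex = 7.87 GPa

7.87 GPa


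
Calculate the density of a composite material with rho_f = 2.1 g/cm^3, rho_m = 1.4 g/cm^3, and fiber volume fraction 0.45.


rho_c = rho_f*Vf + rho_m*(1-Vf) = 2.1*0.45 + 1.4*0.55 = 1.715 g/cm^3

1.715 g/cm^3


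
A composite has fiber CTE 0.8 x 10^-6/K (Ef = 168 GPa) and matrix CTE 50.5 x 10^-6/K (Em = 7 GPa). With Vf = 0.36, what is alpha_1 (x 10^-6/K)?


E1 = Ef*Vf + Em*(1-Vf) = 64.96
alpha_1 = (alpha_f*Ef*Vf + alpha_m*Em*(1-Vf))/E1 = 4.23 x 10^-6/K

4.23 x 10^-6/K


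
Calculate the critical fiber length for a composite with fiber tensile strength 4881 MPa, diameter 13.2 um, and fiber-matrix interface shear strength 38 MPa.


Lc = sigma_f * d / (2 * tau_i) = 4881 * 13.2 / (2 * 38) = 847.8 um

847.8 um


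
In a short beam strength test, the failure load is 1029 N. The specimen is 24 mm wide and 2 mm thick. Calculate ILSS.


ILSS = 3F/(4bh) = 3*1029/(4*24*2) = 16.08 MPa

16.08 MPa


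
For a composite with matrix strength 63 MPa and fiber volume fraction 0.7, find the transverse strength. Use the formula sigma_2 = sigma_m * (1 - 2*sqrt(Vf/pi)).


factor = 1 - 2*sqrt(0.7/pi) = 0.0559
sigma_2 = 63 * 0.0559 = 3.52 MPa

3.52 MPa


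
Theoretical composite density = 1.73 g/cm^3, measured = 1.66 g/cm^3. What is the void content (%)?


Void% = (rho_theo - rho_actual)/rho_theo * 100 = (1.73 - 1.66)/1.73 * 100 = 4.05%

4.05%


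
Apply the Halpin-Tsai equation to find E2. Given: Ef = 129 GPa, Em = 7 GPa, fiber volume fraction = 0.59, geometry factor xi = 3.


eta = (Ef/Em - 1)/(Ef/Em + xi) = (18.4286 - 1)/(18.4286 + 3) = 0.8133
E2 = Em*(1+xi*eta*Vf)/(1-eta*Vf) = 32.83 GPa

32.83 GPa


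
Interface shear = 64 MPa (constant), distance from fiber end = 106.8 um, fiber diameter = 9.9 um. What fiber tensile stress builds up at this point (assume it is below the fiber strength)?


Force balance: sigma_f * (pi*d^2/4) = tau * (pi*d) * x  ->  sigma_f = 4 * tau * x / d
sigma_f = 4 * 64 * 106.8 / 9.9 = 2761.7 MPa

2761.7 MPa


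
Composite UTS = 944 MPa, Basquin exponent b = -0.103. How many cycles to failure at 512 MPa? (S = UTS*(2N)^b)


N = 0.5 * (S/UTS)^(1/b) = 0.5 * (512/944)^(1/-0.103) = 189.9334 cycles

189.9334 cycles


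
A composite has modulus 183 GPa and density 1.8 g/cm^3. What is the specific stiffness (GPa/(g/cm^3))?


Specific stiffness = E/rho = 183/1.8 = 101.7 GPa/(g/cm^3)

101.7 GPa/(g/cm^3)


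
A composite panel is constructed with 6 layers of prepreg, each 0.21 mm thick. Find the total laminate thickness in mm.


h = n * t_ply = 6 * 0.21 = 1.26 mm

1.26 mm


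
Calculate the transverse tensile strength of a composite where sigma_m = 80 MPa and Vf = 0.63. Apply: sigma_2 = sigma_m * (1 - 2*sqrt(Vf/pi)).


factor = 1 - 2*sqrt(0.63/pi) = 0.1044
sigma_2 = 80 * 0.1044 = 8.35 MPa

8.35 MPa


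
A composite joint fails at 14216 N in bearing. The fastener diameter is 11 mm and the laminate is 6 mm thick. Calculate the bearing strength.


sigma_br = F/(d*h) = 14216/(11*6) = 215.4 MPa

215.4 MPa


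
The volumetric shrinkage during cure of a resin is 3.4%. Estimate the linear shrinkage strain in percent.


Linear shrinkage ≈ vol_shrink/3 = 3.4/3 = 1.133%

1.133%


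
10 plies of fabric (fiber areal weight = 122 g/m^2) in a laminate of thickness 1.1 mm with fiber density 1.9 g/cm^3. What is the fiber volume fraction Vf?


Vf = n * FAW / (rho_f * h * 1000) = 10 * 122 / (1.9 * 1.1 * 1000) = 0.5837

0.5837


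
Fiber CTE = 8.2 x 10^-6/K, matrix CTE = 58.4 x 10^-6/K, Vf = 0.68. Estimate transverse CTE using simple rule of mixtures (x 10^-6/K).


alpha_2 = alpha_f*Vf + alpha_m*(1-Vf) = 8.2*0.68 + 58.4*0.32 = 24.3 x 10^-6/K

24.3 x 10^-6/K


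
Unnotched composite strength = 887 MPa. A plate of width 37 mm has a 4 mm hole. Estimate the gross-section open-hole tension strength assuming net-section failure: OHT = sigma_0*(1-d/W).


OHT = sigma_0*(1-d/W) = 887*(1-4/37) = 791.1 MPa

791.1 MPa


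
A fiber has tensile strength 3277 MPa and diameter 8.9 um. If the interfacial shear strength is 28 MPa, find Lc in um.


Lc = sigma_f * d / (2 * tau_i) = 3277 * 8.9 / (2 * 28) = 520.8 um

520.8 um


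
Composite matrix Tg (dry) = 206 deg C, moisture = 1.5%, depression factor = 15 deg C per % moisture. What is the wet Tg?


Tg_wet = Tg_dry - k*moisture = 206 - 15*1.5 = 183.5 deg C

183.5 deg C


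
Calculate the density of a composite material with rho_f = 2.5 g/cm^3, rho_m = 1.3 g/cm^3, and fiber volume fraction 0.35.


rho_c = rho_f*Vf + rho_m*(1-Vf) = 2.5*0.35 + 1.3*0.65 = 1.72 g/cm^3

1.72 g/cm^3


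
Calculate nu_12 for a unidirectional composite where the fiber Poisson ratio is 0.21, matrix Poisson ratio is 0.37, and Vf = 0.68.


nu_12 = nu_f*Vf + nu_m*(1-Vf) = 0.21*0.68 + 0.37*0.32 = 0.2612

0.2612


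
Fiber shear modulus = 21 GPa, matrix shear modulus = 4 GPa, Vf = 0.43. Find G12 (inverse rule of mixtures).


1/G12 = Vf/Gf + (1-Vf)/Gm = 0.43/21 + 0.57/4
G12 = 6.14 GPa

6.14 GPa


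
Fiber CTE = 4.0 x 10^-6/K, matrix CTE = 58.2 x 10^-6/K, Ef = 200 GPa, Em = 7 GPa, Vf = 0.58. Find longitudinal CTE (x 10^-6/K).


E1 = Ef*Vf + Em*(1-Vf) = 118.94
alpha_1 = (alpha_f*Ef*Vf + alpha_m*Em*(1-Vf))/E1 = 5.34 x 10^-6/K

5.34 x 10^-6/K


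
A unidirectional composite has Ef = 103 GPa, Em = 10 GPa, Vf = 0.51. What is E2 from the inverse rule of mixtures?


1/E2 = Vf/Ef + (1-Vf)/Em = 0.51/103 + 0.49/10
E2 = 18.54 GPa

18.54 GPa


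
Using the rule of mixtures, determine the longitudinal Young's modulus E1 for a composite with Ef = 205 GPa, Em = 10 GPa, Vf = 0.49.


E1 = Ef*Vf + Em*(1-Vf) = 205*0.49 + 10*0.51 = 105.55 GPa

105.55 GPa


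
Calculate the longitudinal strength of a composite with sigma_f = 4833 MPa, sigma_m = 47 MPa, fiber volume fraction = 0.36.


sigma_1 = sigma_f*Vf + sigma_m*(1-Vf) = 4833*0.36 + 47*0.64 = 1770.0 MPa

1770.0 MPa


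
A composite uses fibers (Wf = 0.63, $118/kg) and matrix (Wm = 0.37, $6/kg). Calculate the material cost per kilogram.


Cost = cost_f*Wf + cost_m*Wm = 118*0.63 + 6*0.37 = $76.56/kg

$76.56/kg


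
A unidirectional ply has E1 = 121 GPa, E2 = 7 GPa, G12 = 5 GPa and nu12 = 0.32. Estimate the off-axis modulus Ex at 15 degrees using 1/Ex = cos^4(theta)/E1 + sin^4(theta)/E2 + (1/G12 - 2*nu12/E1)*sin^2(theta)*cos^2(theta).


cos^4(15) = 0.870513, sin^4(15) = 0.004487, sin^2(15)*cos^2(15) = 0.0625
1/G12 - 2*nu12/E1 = 1/5 - 2*0.32/121 = 0.194711 GPa^-1
1/Ex = 0.870513/121 + 0.004487/7 + 0.194711*0.0625 = 0.0200048 GPa^-1
Ex = 49.99 GPa

49.99 GPa


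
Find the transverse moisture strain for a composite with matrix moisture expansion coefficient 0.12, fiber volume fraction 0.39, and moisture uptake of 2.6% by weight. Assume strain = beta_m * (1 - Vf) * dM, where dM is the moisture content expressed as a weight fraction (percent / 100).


dM = 2.6/100 = 0.026
strain = beta_m * (1-Vf) * dM = 0.12 * 0.61 * 0.026 = 0.0019032

0.0019032


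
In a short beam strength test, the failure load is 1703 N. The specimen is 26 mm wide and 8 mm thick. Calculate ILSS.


ILSS = 3F/(4bh) = 3*1703/(4*26*8) = 6.14 MPa

6.14 MPa


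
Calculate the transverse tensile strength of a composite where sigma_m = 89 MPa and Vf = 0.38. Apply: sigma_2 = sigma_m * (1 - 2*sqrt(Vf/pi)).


factor = 1 - 2*sqrt(0.38/pi) = 0.3044
sigma_2 = 89 * 0.3044 = 27.09 MPa

27.09 MPa


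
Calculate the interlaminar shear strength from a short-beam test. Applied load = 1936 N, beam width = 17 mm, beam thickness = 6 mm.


ILSS = 3F/(4bh) = 3*1936/(4*17*6) = 14.24 MPa

14.24 MPa


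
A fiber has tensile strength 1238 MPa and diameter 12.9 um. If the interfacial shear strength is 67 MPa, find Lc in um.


Lc = sigma_f * d / (2 * tau_i) = 1238 * 12.9 / (2 * 67) = 119.2 um

119.2 um


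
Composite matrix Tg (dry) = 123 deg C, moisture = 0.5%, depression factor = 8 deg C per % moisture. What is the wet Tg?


Tg_wet = Tg_dry - k*moisture = 123 - 8*0.5 = 119.0 deg C

119.0 deg C


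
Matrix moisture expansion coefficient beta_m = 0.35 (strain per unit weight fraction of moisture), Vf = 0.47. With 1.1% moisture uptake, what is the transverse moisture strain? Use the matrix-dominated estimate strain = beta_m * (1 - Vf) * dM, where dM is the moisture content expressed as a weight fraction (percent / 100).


dM = 1.1/100 = 0.011
strain = beta_m * (1-Vf) * dM = 0.35 * 0.53 * 0.011 = 0.0020405

0.0020405


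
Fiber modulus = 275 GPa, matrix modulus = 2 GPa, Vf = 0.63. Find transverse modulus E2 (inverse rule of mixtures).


1/E2 = Vf/Ef + (1-Vf)/Em = 0.63/275 + 0.37/2
E2 = 5.34 GPa

5.34 GPa


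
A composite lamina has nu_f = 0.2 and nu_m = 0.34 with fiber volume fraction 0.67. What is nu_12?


nu_12 = nu_f*Vf + nu_m*(1-Vf) = 0.2*0.67 + 0.34*0.33 = 0.2462

0.2462


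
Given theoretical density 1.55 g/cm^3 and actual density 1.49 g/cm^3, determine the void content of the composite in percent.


Void% = (rho_theo - rho_actual)/rho_theo * 100 = (1.55 - 1.49)/1.55 * 100 = 3.87%

3.87%


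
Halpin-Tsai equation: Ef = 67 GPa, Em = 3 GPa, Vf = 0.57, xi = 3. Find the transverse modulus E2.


eta = (Ef/Em - 1)/(Ef/Em + xi) = (22.3333 - 1)/(22.3333 + 3) = 0.8421
E2 = Em*(1+xi*eta*Vf)/(1-eta*Vf) = 14.08 GPa

14.08 GPa


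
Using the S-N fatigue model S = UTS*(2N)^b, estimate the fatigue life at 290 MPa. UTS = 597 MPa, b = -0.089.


N = 0.5 * (S/UTS)^(1/b) = 0.5 * (290/597)^(1/-0.089) = 1668.3977 cycles

1668.3977 cycles


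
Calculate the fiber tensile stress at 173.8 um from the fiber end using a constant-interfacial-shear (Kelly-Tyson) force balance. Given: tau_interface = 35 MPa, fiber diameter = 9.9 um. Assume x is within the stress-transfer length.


Force balance: sigma_f * (pi*d^2/4) = tau * (pi*d) * x  ->  sigma_f = 4 * tau * x / d
sigma_f = 4 * 35 * 173.8 / 9.9 = 2457.8 MPa

2457.8 MPa


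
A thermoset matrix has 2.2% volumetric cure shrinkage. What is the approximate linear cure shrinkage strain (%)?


Linear shrinkage ≈ vol_shrink/3 = 2.2/3 = 0.733%

0.733%


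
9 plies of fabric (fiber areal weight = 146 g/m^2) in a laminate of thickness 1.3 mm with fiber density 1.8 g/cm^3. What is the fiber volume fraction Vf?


Vf = n * FAW / (rho_f * h * 1000) = 9 * 146 / (1.8 * 1.3 * 1000) = 0.5615

0.5615


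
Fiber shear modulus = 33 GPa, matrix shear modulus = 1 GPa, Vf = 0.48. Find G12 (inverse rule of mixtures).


1/G12 = Vf/Gf + (1-Vf)/Gm = 0.48/33 + 0.52/1
G12 = 1.87 GPa

1.87 GPa


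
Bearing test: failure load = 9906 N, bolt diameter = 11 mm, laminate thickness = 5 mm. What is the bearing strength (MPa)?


sigma_br = F/(d*h) = 9906/(11*5) = 180.1 MPa

180.1 MPa


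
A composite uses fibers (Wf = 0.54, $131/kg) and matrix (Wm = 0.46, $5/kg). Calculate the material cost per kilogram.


Cost = cost_f*Wf + cost_m*Wm = 131*0.54 + 5*0.46 = $73.04/kg

$73.04/kg
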